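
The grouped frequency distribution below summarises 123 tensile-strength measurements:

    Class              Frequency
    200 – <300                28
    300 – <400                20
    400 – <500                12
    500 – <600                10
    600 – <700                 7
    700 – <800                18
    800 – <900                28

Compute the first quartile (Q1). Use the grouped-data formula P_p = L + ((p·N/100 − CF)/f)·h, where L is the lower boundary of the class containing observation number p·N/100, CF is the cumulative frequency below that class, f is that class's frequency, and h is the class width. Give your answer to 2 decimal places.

313.75

N = 123; target position k = 25/100 · 123 = 30.75.
Cumulative frequencies: 28, 48, 60, 70, 77, 95, 123.
Observation 30.75 falls in the class 300 – <400.
L = 300, CF = 28, f = 20, h = 100.
P25 = 300 + ((30.75 − 28)/20)·100 = 300 + 13.75 = 313.75.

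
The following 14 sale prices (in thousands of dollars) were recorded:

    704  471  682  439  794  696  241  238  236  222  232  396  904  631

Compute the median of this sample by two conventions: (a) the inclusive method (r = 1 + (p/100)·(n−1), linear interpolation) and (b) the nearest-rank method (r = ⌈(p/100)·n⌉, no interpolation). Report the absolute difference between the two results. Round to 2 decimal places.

Sorted: 222, 232, 236, 238, 241, 396, 439, 471, 631, 682, 696, 704, 794, 904.
n = 14.
(a) r = 7.5; between ranks 7 (439) and 8 (471): 455.
(b) the nearest-rank method: rank 7 → 439.
|455 − 439| = 16.

16.00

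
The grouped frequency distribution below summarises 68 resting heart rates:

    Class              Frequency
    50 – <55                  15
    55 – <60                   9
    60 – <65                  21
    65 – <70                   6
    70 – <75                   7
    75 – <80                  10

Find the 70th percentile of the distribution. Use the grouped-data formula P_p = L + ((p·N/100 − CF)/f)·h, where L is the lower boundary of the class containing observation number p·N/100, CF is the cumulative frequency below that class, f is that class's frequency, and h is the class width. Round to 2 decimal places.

67.17

N = 68; target position k = 70/100 · 68 = 47.6.
Cumulative frequencies: 15, 24, 45, 51, 58, 68.
Observation 47.6 falls in the class 65 – <70.
L = 65, CF = 45, f = 6, h = 5.
P70 = 65 + ((47.6 − 45)/6)·5 = 65 + 2.16667 = 67.1667.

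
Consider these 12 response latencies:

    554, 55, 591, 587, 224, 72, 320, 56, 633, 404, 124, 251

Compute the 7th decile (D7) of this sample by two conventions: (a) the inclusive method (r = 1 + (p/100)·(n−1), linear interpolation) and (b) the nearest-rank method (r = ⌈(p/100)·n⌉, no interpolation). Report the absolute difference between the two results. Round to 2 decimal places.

45.00

Sorted: 55, 56, 72, 124, 224, 251, 320, 404, 554, 587, 591, 633.
n = 12.
(a) r = 8.7; between ranks 8 (404) and 9 (554): 509.
(b) the nearest-rank method: rank 9 → 554.
|509 − 554| = 45.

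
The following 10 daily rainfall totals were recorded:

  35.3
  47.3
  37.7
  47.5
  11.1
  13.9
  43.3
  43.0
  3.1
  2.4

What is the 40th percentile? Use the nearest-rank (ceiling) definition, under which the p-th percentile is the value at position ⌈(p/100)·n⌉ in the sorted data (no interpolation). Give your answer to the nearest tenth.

13.9

Sorted: 2.4, 3.1, 11.1, 13.9, 35.3, 37.7, 43.0, 43.3, 47.3, 47.5.
n = 10.
Position = ⌈40/100 · 10⌉ = ⌈4⌉ = 4.
The value at rank 4 is 13.9.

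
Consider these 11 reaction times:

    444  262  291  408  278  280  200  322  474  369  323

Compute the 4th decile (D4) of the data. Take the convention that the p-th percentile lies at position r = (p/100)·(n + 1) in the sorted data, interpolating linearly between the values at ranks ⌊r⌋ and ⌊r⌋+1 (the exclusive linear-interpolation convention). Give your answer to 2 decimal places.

288.80

Sorted: 200, 262, 278, 280, 291, 322, 323, 369, 408, 444, 474.
n = 11.
r = (40/100)·(11 + 1) = 4.8.
Rank 4 is 280 and rank 5 is 291.
Interpolate: 280 + 0.8·(291 − 280) = 280 + 0.8·11 = 288.8.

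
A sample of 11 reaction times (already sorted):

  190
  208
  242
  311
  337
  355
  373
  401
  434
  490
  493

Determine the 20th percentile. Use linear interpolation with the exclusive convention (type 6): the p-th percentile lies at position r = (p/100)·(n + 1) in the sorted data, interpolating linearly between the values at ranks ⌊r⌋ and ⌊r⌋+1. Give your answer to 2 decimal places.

n = 11.
r = (20/100)·(11 + 1) = 2.4.
Rank 2 is 208 and rank 3 is 242.
Interpolate: 208 + 0.4·(242 − 208) = 208 + 0.4·34 = 221.6.

221.60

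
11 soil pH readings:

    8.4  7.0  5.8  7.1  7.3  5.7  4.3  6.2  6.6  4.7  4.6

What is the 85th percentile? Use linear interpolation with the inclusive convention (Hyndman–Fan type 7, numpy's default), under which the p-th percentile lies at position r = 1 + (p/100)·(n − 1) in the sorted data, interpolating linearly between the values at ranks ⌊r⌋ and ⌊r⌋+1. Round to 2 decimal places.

Sorted: 4.3, 4.6, 4.7, 5.7, 5.8, 6.2, 6.6, 7.0, 7.1, 7.3, 8.4.
n = 11.
r = 1 + (85/100)·(11 − 1) = 1 + 8.5 = 9.5.
Rank 9 is 7.1 and rank 10 is 7.3.
Interpolate: 7.1 + 0.5·(7.3 − 7.1) = 7.1 + 0.5·0.2 = 7.2.

7.20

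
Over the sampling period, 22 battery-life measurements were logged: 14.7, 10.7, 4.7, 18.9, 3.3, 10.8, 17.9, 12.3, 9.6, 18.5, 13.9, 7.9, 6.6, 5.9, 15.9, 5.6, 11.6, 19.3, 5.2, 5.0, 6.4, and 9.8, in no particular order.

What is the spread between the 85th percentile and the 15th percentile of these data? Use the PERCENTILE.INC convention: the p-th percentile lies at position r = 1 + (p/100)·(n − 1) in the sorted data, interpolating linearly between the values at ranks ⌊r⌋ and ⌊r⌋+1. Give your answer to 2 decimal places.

12.34

Sorted: 3.3, 4.7, 5.0, 5.2, 5.6, 5.9, 6.4, 6.6, 7.9, 9.6, 9.8, 10.7, 10.8, 11.6, 12.3, 13.9, 14.7, 15.9, 17.9, 18.5, 18.9, 19.3.
n = 22.
P15: r = 4.15; ranks 4–5 are 5.2, 5.6; interpolating gives 5.26.
P85: r = 18.85; ranks 18–19 are 15.9, 17.9; interpolating gives 17.6.
Difference: 17.6 − 5.26 = 12.34.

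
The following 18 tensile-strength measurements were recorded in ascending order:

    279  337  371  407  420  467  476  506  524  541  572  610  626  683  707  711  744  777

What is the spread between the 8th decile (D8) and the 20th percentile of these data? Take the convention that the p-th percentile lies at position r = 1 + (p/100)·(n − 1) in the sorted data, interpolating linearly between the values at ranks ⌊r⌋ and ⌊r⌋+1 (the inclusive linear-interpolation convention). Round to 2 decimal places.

n = 18.
P20: r = 4.4; ranks 4–5 are 407, 420; interpolating gives 412.2.
P80: r = 14.6; ranks 14–15 are 683, 707; interpolating gives 697.4.
Difference: 697.4 − 412.2 = 285.2.

285.20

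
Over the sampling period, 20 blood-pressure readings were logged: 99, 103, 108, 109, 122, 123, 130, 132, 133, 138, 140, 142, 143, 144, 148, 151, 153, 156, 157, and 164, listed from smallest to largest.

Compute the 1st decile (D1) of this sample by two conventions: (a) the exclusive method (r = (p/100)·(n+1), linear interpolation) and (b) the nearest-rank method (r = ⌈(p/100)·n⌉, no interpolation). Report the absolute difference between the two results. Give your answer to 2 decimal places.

n = 20.
(a) r = 2.1; between ranks 2 (103) and 3 (108): 103.5.
(b) the nearest-rank method: rank 2 → 103.
|103.5 − 103| = 0.5.

0.50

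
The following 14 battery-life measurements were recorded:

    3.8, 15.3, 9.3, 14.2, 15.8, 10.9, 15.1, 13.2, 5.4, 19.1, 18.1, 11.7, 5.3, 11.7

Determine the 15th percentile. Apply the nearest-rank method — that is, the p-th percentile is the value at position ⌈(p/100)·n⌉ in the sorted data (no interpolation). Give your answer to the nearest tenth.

Sorted: 3.8, 5.3, 5.4, 9.3, 10.9, 11.7, 11.7, 13.2, 14.2, 15.1, 15.3, 15.8, 18.1, 19.1.
n = 14.
Position = ⌈15/100 · 14⌉ = ⌈2.1⌉ = 3.
The value at rank 3 is 5.4.

5.4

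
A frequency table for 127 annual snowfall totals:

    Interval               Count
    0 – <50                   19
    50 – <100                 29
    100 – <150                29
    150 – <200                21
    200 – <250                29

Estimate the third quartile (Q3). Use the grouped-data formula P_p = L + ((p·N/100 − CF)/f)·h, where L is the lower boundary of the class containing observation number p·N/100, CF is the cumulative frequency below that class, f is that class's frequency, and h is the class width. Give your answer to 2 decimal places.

N = 127; target position k = 75/100 · 127 = 95.25.
Cumulative frequencies: 19, 48, 77, 98, 127.
Observation 95.25 falls in the class 150 – <200.
L = 150, CF = 77, f = 21, h = 50.
P75 = 150 + ((95.25 − 77)/21)·50 = 150 + 43.4524 = 193.452.

193.45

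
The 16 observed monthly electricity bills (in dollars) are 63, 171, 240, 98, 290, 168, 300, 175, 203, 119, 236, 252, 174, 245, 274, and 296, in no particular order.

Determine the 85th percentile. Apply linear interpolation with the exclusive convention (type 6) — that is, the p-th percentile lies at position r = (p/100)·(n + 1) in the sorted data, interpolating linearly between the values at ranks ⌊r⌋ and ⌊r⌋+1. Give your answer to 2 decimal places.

Sorted: 63, 98, 119, 168, 171, 174, 175, 203, 236, 240, 245, 252, 274, 290, 296, 300.
n = 16.
r = (85/100)·(16 + 1) = 14.45.
Rank 14 is 290 and rank 15 is 296.
Interpolate: 290 + 0.45·(296 − 290) = 290 + 0.45·6 = 292.7.

292.70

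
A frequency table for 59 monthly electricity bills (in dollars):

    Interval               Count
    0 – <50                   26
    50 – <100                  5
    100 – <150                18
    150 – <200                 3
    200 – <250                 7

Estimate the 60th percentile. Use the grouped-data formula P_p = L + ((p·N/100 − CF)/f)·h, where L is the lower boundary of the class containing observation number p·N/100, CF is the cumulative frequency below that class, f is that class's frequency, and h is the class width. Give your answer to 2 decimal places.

112.22

N = 59; target position k = 60/100 · 59 = 35.4.
Cumulative frequencies: 26, 31, 49, 52, 59.
Observation 35.4 falls in the class 100 – <150.
L = 100, CF = 31, f = 18, h = 50.
P60 = 100 + ((35.4 − 31)/18)·50 = 100 + 12.2222 = 112.222.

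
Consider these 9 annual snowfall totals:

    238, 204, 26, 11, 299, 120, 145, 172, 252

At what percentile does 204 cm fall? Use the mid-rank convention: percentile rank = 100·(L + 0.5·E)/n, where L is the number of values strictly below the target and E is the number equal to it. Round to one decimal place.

61.1

Sorted: 11, 26, 120, 145, 172, 204, 238, 252, 299.
Count below 204: L = 5; count equal: E = 1; n = 9.
Percentile rank = 100·(5 + 0.5·1)/9 = 100·5.5/9 = 61.11.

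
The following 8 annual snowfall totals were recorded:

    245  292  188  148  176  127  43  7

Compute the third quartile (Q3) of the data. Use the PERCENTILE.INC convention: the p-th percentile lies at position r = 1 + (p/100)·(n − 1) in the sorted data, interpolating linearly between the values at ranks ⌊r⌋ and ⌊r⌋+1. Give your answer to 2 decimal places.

202.25

Sorted: 7, 43, 127, 148, 176, 188, 245, 292.
n = 8.
r = 1 + (75/100)·(8 − 1) = 1 + 5.25 = 6.25.
Rank 6 is 188 and rank 7 is 245.
Interpolate: 188 + 0.25·(245 − 188) = 188 + 0.25·57 = 202.25.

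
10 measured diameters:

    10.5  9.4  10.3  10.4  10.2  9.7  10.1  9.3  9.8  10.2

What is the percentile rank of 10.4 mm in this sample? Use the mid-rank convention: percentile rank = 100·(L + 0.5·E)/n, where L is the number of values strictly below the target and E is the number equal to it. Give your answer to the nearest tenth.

85.0

Sorted: 9.3, 9.4, 9.7, 9.8, 10.1, 10.2, 10.2, 10.3, 10.4, 10.5.
Count below 10.4: L = 8; count equal: E = 1; n = 10.
Percentile rank = 100·(8 + 0.5·1)/10 = 100·8.5/10 = 85.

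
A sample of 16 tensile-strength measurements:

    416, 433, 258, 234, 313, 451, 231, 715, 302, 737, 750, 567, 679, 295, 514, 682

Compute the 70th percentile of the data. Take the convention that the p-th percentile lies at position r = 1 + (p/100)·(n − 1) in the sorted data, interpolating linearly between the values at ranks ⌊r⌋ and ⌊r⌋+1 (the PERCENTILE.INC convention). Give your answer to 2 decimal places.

Sorted: 231, 234, 258, 295, 302, 313, 416, 433, 451, 514, 567, 679, 682, 715, 737, 750.
n = 16.
r = 1 + (70/100)·(16 − 1) = 1 + 10.5 = 11.5.
Rank 11 is 567 and rank 12 is 679.
Interpolate: 567 + 0.5·(679 − 567) = 567 + 0.5·112 = 623.

623.00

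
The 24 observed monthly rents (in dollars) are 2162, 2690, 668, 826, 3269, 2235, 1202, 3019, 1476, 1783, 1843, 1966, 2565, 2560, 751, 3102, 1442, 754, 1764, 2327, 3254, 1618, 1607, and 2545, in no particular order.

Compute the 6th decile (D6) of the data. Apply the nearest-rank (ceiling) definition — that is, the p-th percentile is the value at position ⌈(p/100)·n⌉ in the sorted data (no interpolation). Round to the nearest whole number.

2235

Sorted: 668, 751, 754, 826, 1202, 1442, 1476, 1607, 1618, 1764, 1783, 1843, 1966, 2162, 2235, 2327, 2545, 2560, 2565, 2690, 3019, 3102, 3254, 3269.
n = 24.
Position = ⌈60/100 · 24⌉ = ⌈14.4⌉ = 15.
The value at rank 15 is 2235.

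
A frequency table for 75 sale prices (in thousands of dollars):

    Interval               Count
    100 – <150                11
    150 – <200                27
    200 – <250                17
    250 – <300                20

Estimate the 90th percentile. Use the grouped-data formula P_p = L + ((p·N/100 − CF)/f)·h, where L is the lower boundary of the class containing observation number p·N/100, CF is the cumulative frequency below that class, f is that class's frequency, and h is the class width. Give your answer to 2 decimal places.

N = 75; target position k = 90/100 · 75 = 67.5.
Cumulative frequencies: 11, 38, 55, 75.
Observation 67.5 falls in the class 250 – <300.
L = 250, CF = 55, f = 20, h = 50.
P90 = 250 + ((67.5 − 55)/20)·50 = 250 + 31.25 = 281.25.

281.25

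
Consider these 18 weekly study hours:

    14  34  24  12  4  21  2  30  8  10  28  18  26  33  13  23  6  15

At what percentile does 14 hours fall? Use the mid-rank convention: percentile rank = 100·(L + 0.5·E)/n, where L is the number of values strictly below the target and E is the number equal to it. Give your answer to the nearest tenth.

41.7

Sorted: 2, 4, 6, 8, 10, 12, 13, 14, 15, 18, 21, 23, 24, 26, 28, 30, 33, 34.
Count below 14: L = 7; count equal: E = 1; n = 18.
Percentile rank = 100·(7 + 0.5·1)/18 = 100·7.5/18 = 41.67.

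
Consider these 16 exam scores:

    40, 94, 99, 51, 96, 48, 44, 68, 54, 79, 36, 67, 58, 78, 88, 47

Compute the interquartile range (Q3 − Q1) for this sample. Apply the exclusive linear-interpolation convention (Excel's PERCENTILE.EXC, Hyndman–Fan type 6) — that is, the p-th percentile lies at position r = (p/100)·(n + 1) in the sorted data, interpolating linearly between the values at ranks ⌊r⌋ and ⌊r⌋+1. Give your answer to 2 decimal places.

38.50

Sorted: 36, 40, 44, 47, 48, 51, 54, 58, 67, 68, 78, 79, 88, 94, 96, 99.
n = 16.
P25: r = 4.25; ranks 4–5 are 47, 48; interpolating gives 47.25.
P75: r = 12.75; ranks 12–13 are 79, 88; interpolating gives 85.75.
Difference: 85.75 − 47.25 = 38.5.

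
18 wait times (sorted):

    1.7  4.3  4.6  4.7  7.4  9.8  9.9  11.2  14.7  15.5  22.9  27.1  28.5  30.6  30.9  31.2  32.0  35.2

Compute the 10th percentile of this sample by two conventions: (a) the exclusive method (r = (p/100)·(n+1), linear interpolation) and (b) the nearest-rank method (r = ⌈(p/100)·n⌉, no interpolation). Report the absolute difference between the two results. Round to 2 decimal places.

0.26

n = 18.
(a) r = 1.9; between ranks 1 (1.7) and 2 (4.3): 4.04.
(b) the nearest-rank method: rank 2 → 4.3.
|4.04 − 4.3| = 0.26.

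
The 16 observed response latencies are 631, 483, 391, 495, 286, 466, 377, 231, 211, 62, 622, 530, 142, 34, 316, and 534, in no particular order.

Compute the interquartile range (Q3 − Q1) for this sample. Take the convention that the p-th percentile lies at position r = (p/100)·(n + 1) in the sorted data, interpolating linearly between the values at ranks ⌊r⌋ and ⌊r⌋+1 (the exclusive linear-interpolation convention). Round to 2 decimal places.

Sorted: 34, 62, 142, 211, 231, 286, 316, 377, 391, 466, 483, 495, 530, 534, 622, 631.
n = 16.
P25: r = 4.25; ranks 4–5 are 211, 231; interpolating gives 216.
P75: r = 12.75; ranks 12–13 are 495, 530; interpolating gives 521.25.
Difference: 521.25 − 216 = 305.25.

305.25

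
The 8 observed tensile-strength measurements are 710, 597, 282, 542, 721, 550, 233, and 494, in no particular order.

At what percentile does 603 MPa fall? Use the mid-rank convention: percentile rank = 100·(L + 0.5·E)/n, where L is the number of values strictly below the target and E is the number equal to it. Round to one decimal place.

75.0

Sorted: 233, 282, 494, 542, 550, 597, 710, 721.
Count below 603: L = 6; count equal: E = 0; n = 8.
Percentile rank = 100·(6 + 0.5·0)/8 = 100·6/8 = 75.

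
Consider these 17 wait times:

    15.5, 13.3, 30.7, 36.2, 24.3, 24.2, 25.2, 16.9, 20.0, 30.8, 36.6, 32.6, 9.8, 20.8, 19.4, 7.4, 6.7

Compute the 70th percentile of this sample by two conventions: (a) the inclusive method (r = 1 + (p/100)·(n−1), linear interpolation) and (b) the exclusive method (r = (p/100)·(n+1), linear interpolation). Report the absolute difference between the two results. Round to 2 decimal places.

2.20

Sorted: 6.7, 7.4, 9.8, 13.3, 15.5, 16.9, 19.4, 20.0, 20.8, 24.2, 24.3, 25.2, 30.7, 30.8, 32.6, 36.2, 36.6.
n = 17.
(a) r = 12.2; between ranks 12 (25.2) and 13 (30.7): 26.3.
(b) r = 12.6; between ranks 12 (25.2) and 13 (30.7): 28.5.
|26.3 − 28.5| = 2.2.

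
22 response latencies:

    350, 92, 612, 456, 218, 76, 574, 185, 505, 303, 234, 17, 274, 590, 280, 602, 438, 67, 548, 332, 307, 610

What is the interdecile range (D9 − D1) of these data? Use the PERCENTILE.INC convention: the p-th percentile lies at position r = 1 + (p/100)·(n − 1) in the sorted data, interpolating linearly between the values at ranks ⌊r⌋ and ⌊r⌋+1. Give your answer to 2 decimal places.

523.20

Sorted: 17, 67, 76, 92, 185, 218, 234, 274, 280, 303, 307, 332, 350, 438, 456, 505, 548, 574, 590, 602, 610, 612.
n = 22.
P10: r = 3.1; ranks 3–4 are 76, 92; interpolating gives 77.6.
P90: r = 19.9; ranks 19–20 are 590, 602; interpolating gives 600.8.
Difference: 600.8 − 77.6 = 523.2.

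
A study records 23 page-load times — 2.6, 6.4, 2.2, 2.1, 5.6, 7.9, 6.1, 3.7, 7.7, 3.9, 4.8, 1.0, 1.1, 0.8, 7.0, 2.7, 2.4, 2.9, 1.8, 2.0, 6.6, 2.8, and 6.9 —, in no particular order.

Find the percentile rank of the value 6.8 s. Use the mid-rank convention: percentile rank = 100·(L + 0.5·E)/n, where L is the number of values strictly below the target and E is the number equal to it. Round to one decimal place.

82.6

Sorted: 0.8, 1.0, 1.1, 1.8, 2.0, 2.1, 2.2, 2.4, 2.6, 2.7, 2.8, 2.9, 3.7, 3.9, 4.8, 5.6, 6.1, 6.4, 6.6, 6.9, 7.0, 7.7, 7.9.
Count below 6.8: L = 19; count equal: E = 0; n = 23.
Percentile rank = 100·(19 + 0.5·0)/23 = 100·19/23 = 82.61.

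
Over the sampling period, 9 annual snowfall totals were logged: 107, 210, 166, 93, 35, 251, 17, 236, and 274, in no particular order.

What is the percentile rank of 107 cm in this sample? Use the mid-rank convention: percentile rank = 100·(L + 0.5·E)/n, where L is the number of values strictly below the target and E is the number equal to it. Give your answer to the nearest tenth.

Sorted: 17, 35, 93, 107, 166, 210, 236, 251, 274.
Count below 107: L = 3; count equal: E = 1; n = 9.
Percentile rank = 100·(3 + 0.5·1)/9 = 100·3.5/9 = 38.89.

38.9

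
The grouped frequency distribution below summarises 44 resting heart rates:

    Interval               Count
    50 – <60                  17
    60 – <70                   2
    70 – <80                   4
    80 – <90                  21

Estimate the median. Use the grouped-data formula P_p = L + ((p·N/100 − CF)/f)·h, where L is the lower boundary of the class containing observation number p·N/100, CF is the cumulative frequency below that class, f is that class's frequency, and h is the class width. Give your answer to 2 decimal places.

77.50

N = 44; target position k = 50/100 · 44 = 22.
Cumulative frequencies: 17, 19, 23, 44.
Observation 22 falls in the class 70 – <80.
L = 70, CF = 19, f = 4, h = 10.
P50 = 70 + ((22 − 19)/4)·10 = 70 + 7.5 = 77.5.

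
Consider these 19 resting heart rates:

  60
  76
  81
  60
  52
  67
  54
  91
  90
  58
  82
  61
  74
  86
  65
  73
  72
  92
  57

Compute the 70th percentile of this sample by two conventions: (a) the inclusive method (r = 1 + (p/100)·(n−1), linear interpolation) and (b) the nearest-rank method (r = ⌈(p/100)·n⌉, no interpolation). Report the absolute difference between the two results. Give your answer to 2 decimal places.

2.00

Sorted: 52, 54, 57, 58, 60, 60, 61, 65, 67, 72, 73, 74, 76, 81, 82, 86, 90, 91, 92.
n = 19.
(a) r = 13.6; between ranks 13 (76) and 14 (81): 79.
(b) the nearest-rank method: rank 14 → 81.
|79 − 81| = 2.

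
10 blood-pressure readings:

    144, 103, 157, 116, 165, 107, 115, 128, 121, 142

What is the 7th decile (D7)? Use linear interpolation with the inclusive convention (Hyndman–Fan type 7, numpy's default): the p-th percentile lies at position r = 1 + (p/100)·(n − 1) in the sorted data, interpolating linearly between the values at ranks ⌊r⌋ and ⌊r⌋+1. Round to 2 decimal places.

142.60

Sorted: 103, 107, 115, 116, 121, 128, 142, 144, 157, 165.
n = 10.
r = 1 + (70/100)·(10 − 1) = 1 + 6.3 = 7.3.
Rank 7 is 142 and rank 8 is 144.
Interpolate: 142 + 0.3·(144 − 142) = 142 + 0.3·2 = 142.6.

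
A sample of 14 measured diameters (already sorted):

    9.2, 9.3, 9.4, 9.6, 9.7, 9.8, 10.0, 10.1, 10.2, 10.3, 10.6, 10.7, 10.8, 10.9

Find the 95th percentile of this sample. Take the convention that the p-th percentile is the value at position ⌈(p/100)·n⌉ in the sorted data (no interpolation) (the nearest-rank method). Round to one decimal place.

10.9

n = 14.
Position = ⌈95/100 · 14⌉ = ⌈13.3⌉ = 14.
The value at rank 14 is 10.9.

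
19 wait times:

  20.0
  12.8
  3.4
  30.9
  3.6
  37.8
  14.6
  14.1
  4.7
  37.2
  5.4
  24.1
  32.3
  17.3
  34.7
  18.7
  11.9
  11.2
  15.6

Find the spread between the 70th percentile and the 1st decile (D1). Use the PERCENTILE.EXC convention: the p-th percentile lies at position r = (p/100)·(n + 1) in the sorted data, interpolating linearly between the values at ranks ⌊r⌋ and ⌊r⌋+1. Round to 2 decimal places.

Sorted: 3.4, 3.6, 4.7, 5.4, 11.2, 11.9, 12.8, 14.1, 14.6, 15.6, 17.3, 18.7, 20.0, 24.1, 30.9, 32.3, 34.7, 37.2, 37.8.
n = 19.
P10: r = 2 (integer) → 3.6.
P70: r = 14 (integer) → 24.1.
Difference: 24.1 − 3.6 = 20.5.

20.50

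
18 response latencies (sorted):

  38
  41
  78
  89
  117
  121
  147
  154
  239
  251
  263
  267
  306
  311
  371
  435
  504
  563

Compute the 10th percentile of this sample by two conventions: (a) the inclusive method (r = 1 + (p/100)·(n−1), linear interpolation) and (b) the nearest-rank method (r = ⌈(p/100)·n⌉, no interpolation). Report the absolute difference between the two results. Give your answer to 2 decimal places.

25.90

n = 18.
(a) r = 2.7; between ranks 2 (41) and 3 (78): 66.9.
(b) the nearest-rank method: rank 2 → 41.
|66.9 − 41| = 25.9.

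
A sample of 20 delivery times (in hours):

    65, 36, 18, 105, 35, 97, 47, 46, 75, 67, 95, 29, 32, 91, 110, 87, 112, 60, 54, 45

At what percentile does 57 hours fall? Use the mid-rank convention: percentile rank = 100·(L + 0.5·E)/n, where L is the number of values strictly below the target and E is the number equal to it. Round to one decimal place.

45.0

Sorted: 18, 29, 32, 35, 36, 45, 46, 47, 54, 60, 65, 67, 75, 87, 91, 95, 97, 105, 110, 112.
Count below 57: L = 9; count equal: E = 0; n = 20.
Percentile rank = 100·(9 + 0.5·0)/20 = 100·9/20 = 45.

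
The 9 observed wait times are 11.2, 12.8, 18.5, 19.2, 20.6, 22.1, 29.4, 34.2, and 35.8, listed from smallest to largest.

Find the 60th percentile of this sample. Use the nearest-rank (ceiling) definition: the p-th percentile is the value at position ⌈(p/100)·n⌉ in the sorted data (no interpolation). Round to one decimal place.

22.1

n = 9.
Position = ⌈60/100 · 9⌉ = ⌈5.4⌉ = 6.
The value at rank 6 is 22.1.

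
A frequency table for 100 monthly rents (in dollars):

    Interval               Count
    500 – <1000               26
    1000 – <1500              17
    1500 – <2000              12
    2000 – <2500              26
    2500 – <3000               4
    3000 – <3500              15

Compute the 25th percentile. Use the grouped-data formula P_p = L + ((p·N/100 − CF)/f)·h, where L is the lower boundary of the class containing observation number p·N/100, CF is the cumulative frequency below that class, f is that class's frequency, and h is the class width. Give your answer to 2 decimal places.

980.77

N = 100; target position k = 25/100 · 100 = 25.
Cumulative frequencies: 26, 43, 55, 81, 85, 100.
Observation 25 falls in the class 500 – <1000.
L = 500, CF = 0, f = 26, h = 500.
P25 = 500 + ((25 − 0)/26)·500 = 500 + 480.769 = 980.769.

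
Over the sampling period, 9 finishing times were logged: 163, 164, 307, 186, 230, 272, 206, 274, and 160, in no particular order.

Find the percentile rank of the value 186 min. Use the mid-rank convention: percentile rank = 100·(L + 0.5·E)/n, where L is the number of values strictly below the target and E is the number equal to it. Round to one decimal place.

38.9

Sorted: 160, 163, 164, 186, 206, 230, 272, 274, 307.
Count below 186: L = 3; count equal: E = 1; n = 9.
Percentile rank = 100·(3 + 0.5·1)/9 = 100·3.5/9 = 38.89.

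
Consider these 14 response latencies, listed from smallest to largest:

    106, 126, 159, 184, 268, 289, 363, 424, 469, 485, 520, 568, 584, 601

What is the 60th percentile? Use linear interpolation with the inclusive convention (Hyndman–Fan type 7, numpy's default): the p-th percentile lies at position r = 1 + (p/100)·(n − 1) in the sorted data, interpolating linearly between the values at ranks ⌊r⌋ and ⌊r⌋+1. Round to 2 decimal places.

n = 14.
r = 1 + (60/100)·(14 − 1) = 1 + 7.8 = 8.8.
Rank 8 is 424 and rank 9 is 469.
Interpolate: 424 + 0.8·(469 − 424) = 424 + 0.8·45 = 460.

460.00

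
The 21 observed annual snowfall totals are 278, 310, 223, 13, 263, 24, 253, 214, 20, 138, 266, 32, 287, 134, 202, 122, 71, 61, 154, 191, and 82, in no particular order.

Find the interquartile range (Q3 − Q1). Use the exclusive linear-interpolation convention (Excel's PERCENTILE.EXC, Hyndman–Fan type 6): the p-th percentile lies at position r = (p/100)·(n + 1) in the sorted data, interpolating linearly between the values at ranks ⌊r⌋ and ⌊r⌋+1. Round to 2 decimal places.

192.00

Sorted: 13, 20, 24, 32, 61, 71, 82, 122, 134, 138, 154, 191, 202, 214, 223, 253, 263, 266, 278, 287, 310.
n = 21.
P25: r = 5.5; ranks 5–6 are 61, 71; interpolating gives 66.
P75: r = 16.5; ranks 16–17 are 253, 263; interpolating gives 258.
Difference: 258 − 66 = 192.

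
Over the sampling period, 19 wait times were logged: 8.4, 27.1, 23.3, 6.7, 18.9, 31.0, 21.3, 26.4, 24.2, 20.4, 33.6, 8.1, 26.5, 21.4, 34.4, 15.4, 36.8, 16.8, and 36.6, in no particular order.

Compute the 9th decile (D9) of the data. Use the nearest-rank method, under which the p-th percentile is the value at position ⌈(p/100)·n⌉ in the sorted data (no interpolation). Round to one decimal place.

36.6

Sorted: 6.7, 8.1, 8.4, 15.4, 16.8, 18.9, 20.4, 21.3, 21.4, 23.3, 24.2, 26.4, 26.5, 27.1, 31.0, 33.6, 34.4, 36.6, 36.8.
n = 19.
Position = ⌈90/100 · 19⌉ = ⌈17.1⌉ = 18.
The value at rank 18 is 36.6.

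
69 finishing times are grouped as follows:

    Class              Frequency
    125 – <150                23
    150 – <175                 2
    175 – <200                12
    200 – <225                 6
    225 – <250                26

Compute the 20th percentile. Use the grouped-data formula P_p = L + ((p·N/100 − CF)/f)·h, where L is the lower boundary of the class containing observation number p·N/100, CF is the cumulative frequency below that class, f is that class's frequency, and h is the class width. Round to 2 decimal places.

N = 69; target position k = 20/100 · 69 = 13.8.
Cumulative frequencies: 23, 25, 37, 43, 69.
Observation 13.8 falls in the class 125 – <150.
L = 125, CF = 0, f = 23, h = 25.
P20 = 125 + ((13.8 − 0)/23)·25 = 125 + 15 = 140.

140.00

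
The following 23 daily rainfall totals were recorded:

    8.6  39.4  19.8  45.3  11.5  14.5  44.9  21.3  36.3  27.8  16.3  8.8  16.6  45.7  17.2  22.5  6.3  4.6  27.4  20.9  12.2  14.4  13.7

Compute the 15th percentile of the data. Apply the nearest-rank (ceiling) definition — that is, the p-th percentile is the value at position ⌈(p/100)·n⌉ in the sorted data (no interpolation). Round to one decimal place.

Sorted: 4.6, 6.3, 8.6, 8.8, 11.5, 12.2, 13.7, 14.4, 14.5, 16.3, 16.6, 17.2, 19.8, 20.9, 21.3, 22.5, 27.4, 27.8, 36.3, 39.4, 44.9, 45.3, 45.7.
n = 23.
Position = ⌈15/100 · 23⌉ = ⌈3.45⌉ = 4.
The value at rank 4 is 8.8.

8.8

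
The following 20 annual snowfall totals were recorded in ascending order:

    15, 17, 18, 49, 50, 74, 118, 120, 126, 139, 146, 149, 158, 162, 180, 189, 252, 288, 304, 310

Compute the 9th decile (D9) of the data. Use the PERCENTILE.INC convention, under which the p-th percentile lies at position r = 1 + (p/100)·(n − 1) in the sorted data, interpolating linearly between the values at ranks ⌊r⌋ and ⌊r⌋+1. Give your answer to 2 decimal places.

n = 20.
r = 1 + (90/100)·(20 − 1) = 1 + 17.1 = 18.1.
Rank 18 is 288 and rank 19 is 304.
Interpolate: 288 + 0.1·(304 − 288) = 288 + 0.1·16 = 289.6.

289.60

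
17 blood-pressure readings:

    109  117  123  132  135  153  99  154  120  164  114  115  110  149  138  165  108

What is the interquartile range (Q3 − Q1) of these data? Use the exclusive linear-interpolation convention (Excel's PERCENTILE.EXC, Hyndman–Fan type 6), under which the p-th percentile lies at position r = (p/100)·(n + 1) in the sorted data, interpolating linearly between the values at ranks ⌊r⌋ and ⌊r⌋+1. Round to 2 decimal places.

Sorted: 99, 108, 109, 110, 114, 115, 117, 120, 123, 132, 135, 138, 149, 153, 154, 164, 165.
n = 17.
P25: r = 4.5; ranks 4–5 are 110, 114; interpolating gives 112.
P75: r = 13.5; ranks 13–14 are 149, 153; interpolating gives 151.
Difference: 151 − 112 = 39.

39.00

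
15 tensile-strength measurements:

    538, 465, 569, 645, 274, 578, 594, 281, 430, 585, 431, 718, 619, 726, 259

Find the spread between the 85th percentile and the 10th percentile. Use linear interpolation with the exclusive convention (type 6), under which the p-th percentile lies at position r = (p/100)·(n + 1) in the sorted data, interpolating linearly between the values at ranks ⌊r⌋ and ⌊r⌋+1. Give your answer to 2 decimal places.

420.80

Sorted: 259, 274, 281, 430, 431, 465, 538, 569, 578, 585, 594, 619, 645, 718, 726.
n = 15.
P10: r = 1.6; ranks 1–2 are 259, 274; interpolating gives 268.
P85: r = 13.6; ranks 13–14 are 645, 718; interpolating gives 688.8.
Difference: 688.8 − 268 = 420.8.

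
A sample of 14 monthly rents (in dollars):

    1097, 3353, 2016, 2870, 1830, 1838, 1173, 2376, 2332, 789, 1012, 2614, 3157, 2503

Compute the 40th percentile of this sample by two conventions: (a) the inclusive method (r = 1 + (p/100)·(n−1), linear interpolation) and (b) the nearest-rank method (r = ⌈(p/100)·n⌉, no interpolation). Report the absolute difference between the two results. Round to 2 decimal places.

Sorted: 789, 1012, 1097, 1173, 1830, 1838, 2016, 2332, 2376, 2503, 2614, 2870, 3157, 3353.
n = 14.
(a) r = 6.2; between ranks 6 (1838) and 7 (2016): 1873.6.
(b) the nearest-rank method: rank 6 → 1838.
|1873.6 − 1838| = 35.6.

35.60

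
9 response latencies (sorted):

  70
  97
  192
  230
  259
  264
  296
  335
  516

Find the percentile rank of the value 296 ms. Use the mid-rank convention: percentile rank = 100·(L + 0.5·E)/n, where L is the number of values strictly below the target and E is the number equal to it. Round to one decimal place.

Count below 296: L = 6; count equal: E = 1; n = 9.
Percentile rank = 100·(6 + 0.5·1)/9 = 100·6.5/9 = 72.22.

72.2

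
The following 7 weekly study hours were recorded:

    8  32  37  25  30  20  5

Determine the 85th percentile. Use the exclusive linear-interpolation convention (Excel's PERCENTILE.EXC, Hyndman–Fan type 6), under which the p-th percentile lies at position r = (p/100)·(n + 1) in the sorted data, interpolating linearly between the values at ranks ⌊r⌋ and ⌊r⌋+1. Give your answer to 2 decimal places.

Sorted: 5, 8, 20, 25, 30, 32, 37.
n = 7.
r = (85/100)·(7 + 1) = 6.8.
Rank 6 is 32 and rank 7 is 37.
Interpolate: 32 + 0.8·(37 − 32) = 32 + 0.8·5 = 36.

36.00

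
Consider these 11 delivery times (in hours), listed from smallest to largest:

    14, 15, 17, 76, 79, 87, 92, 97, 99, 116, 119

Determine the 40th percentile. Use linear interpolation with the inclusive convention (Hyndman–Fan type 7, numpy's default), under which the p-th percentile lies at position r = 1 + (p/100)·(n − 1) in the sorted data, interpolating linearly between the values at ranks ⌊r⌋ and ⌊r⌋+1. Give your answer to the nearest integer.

79

n = 11.
r = 1 + (40/100)·(11 − 1) = 1 + 4 = 5.
r is an integer, so P40 is the value at rank 5: 79.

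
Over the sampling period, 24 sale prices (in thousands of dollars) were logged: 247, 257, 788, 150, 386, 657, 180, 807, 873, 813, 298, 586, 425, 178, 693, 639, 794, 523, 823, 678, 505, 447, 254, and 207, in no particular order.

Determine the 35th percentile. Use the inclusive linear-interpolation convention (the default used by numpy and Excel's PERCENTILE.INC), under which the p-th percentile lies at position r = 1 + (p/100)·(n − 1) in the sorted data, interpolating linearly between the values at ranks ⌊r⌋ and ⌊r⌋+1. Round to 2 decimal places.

387.95

Sorted: 150, 178, 180, 207, 247, 254, 257, 298, 386, 425, 447, 505, 523, 586, 639, 657, 678, 693, 788, 794, 807, 813, 823, 873.
n = 24.
r = 1 + (35/100)·(24 − 1) = 1 + 8.05 = 9.05.
Rank 9 is 386 and rank 10 is 425.
Interpolate: 386 + 0.05·(425 − 386) = 386 + 0.05·39 = 387.95.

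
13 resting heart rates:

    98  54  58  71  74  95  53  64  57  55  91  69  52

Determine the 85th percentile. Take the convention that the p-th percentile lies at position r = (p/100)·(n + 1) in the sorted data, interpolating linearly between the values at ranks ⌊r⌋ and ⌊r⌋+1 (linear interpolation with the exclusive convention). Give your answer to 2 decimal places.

Sorted: 52, 53, 54, 55, 57, 58, 64, 69, 71, 74, 91, 95, 98.
n = 13.
r = (85/100)·(13 + 1) = 11.9.
Rank 11 is 91 and rank 12 is 95.
Interpolate: 91 + 0.9·(95 − 91) = 91 + 0.9·4 = 94.6.

94.60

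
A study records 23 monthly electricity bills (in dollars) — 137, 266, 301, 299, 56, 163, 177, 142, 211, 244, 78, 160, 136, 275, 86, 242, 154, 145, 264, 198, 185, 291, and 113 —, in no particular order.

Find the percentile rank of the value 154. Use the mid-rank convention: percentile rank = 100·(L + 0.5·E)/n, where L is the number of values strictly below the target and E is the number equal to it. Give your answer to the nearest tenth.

37.0

Sorted: 56, 78, 86, 113, 136, 137, 142, 145, 154, 160, 163, 177, 185, 198, 211, 242, 244, 264, 266, 275, 291, 299, 301.
Count below 154: L = 8; count equal: E = 1; n = 23.
Percentile rank = 100·(8 + 0.5·1)/23 = 100·8.5/23 = 36.96.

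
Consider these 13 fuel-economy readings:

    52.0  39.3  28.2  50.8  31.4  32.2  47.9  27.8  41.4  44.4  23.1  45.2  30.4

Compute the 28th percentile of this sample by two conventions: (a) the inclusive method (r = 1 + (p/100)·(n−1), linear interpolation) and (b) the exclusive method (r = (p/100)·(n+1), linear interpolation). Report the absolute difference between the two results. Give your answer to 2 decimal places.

0.54

Sorted: 23.1, 27.8, 28.2, 30.4, 31.4, 32.2, 39.3, 41.4, 44.4, 45.2, 47.9, 50.8, 52.0.
n = 13.
(a) r = 4.36; between ranks 4 (30.4) and 5 (31.4): 30.76.
(b) r = 3.92; between ranks 3 (28.2) and 4 (30.4): 30.224.
|30.76 − 30.224| = 0.536.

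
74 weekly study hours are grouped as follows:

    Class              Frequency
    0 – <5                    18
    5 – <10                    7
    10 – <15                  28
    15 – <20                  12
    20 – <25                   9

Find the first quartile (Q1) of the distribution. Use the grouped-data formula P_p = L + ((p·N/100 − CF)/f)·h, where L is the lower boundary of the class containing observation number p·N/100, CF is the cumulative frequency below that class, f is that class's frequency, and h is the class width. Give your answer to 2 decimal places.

N = 74; target position k = 25/100 · 74 = 18.5.
Cumulative frequencies: 18, 25, 53, 65, 74.
Observation 18.5 falls in the class 5 – <10.
L = 5, CF = 18, f = 7, h = 5.
P25 = 5 + ((18.5 − 18)/7)·5 = 5 + 0.357143 = 5.35714.

5.36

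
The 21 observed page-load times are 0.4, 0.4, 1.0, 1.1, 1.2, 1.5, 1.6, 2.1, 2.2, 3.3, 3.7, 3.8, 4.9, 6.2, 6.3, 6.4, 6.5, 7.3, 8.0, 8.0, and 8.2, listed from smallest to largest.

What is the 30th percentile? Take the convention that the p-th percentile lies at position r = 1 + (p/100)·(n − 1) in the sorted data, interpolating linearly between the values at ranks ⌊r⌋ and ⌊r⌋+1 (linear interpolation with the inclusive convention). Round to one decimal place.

n = 21.
r = 1 + (30/100)·(21 − 1) = 1 + 6 = 7.
r is an integer, so P30 is the value at rank 7: 1.6.

1.6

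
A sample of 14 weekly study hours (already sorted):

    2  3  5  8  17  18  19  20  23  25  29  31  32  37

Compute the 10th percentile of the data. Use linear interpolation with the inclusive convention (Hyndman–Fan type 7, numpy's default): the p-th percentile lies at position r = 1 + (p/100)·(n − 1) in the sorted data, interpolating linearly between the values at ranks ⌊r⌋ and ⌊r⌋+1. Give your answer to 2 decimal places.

n = 14.
r = 1 + (10/100)·(14 − 1) = 1 + 1.3 = 2.3.
Rank 2 is 3 and rank 3 is 5.
Interpolate: 3 + 0.3·(5 − 3) = 3 + 0.3·2 = 3.6.

3.60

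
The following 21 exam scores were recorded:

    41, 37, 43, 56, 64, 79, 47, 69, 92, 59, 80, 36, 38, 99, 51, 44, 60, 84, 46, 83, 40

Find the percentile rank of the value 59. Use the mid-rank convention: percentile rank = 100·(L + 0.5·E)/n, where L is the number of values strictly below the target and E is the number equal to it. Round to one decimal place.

Sorted: 36, 37, 38, 40, 41, 43, 44, 46, 47, 51, 56, 59, 60, 64, 69, 79, 80, 83, 84, 92, 99.
Count below 59: L = 11; count equal: E = 1; n = 21.
Percentile rank = 100·(11 + 0.5·1)/21 = 100·11.5/21 = 54.76.

54.8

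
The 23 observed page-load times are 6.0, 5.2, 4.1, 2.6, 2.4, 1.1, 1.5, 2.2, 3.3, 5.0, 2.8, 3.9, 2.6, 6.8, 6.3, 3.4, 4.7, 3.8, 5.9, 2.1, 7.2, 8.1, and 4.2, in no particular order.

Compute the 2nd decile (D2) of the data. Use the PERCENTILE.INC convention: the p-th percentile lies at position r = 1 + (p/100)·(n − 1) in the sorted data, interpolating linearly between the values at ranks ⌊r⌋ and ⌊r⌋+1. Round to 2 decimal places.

Sorted: 1.1, 1.5, 2.1, 2.2, 2.4, 2.6, 2.6, 2.8, 3.3, 3.4, 3.8, 3.9, 4.1, 4.2, 4.7, 5.0, 5.2, 5.9, 6.0, 6.3, 6.8, 7.2, 8.1.
n = 23.
r = 1 + (20/100)·(23 − 1) = 1 + 4.4 = 5.4.
Rank 5 is 2.4 and rank 6 is 2.6.
Interpolate: 2.4 + 0.4·(2.6 − 2.4) = 2.4 + 0.4·0.2 = 2.48.

2.48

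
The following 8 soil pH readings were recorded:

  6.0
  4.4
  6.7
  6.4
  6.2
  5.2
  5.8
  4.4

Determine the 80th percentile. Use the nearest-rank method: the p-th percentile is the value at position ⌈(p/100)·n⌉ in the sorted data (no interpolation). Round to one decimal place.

Sorted: 4.4, 4.4, 5.2, 5.8, 6.0, 6.2, 6.4, 6.7.
n = 8.
Position = ⌈80/100 · 8⌉ = ⌈6.4⌉ = 7.
The value at rank 7 is 6.4.

6.4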